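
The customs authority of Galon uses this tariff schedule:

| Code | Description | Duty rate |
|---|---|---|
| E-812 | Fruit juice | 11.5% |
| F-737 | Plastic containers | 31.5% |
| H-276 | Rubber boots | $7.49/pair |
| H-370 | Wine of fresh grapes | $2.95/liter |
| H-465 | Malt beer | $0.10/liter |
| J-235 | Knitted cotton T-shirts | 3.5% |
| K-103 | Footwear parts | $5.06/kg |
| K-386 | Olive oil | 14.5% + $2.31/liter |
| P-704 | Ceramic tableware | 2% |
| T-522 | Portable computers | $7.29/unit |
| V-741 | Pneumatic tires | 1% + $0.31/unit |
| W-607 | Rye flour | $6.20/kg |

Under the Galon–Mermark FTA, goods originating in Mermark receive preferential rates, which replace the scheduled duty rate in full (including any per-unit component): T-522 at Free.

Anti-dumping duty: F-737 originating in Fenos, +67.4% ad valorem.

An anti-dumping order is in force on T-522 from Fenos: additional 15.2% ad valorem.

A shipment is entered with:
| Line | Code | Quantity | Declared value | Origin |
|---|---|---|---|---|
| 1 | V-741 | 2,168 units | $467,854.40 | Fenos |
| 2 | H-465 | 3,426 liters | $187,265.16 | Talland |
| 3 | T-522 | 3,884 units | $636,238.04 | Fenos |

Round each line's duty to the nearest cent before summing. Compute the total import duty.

Line 1 (V-741, Fenos, 2,168 units, $467,854.40):
Base rate for V-741 is 1% + $0.31/unit.
Duty = $467,854.40 × 1% + 2,168 × $0.31 = $5,350.62.
Line 2 (H-465, Talland, 3,426 liters, $187,265.16):
Base rate for H-465 is $0.10/liter.
Duty = 3,426 × $0.10 = $342.60.
Line 3 (T-522, Fenos, 3,884 units, $636,238.04):
Base rate for T-522 is $7.29/unit.
T-522 has an FTA preferential rate, but origin Fenos is not Mermark; base rate stands.
Additional duty on T-522 from Fenos: +15.2% ad valorem. Applied ad valorem rate = 15.2%.
Duty = $636,238.04 × 15.2% + 3,884 × $7.29 = $125,022.54.
Total = $5,350.62 + $342.60 + $125,022.54 = $130,715.76.

$130,715.76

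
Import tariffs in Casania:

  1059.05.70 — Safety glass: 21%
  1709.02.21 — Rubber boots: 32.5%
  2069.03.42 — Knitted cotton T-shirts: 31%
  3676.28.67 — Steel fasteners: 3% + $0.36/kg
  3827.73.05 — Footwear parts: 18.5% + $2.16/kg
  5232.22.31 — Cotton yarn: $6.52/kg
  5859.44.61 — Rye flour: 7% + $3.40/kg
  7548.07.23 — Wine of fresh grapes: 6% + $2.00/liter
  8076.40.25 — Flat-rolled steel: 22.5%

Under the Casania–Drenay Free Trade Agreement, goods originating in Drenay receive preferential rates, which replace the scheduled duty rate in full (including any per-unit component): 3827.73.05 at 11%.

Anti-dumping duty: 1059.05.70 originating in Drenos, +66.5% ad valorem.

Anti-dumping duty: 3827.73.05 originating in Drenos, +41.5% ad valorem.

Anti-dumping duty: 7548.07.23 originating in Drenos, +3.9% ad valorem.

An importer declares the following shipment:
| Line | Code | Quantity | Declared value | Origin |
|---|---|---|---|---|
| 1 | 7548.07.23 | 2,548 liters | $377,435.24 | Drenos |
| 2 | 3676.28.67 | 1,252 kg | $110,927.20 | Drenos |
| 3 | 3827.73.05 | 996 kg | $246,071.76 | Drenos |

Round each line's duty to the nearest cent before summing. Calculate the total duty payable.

$196,035.05

Line 1 (7548.07.23, Drenos, 2,548 liters, $377,435.24):
Base rate for 7548.07.23 is 6% + $2.00/liter.
Additional duty on 7548.07.23 from Drenos: +3.9%. Applied ad valorem rate: 6% + 3.9% = 9.9%.
Duty = $377,435.24 × 9.9% + 2,548 × $2.00 = $42,462.09.
Line 2 (3676.28.67, Drenos, 1,252 kg, $110,927.20):
Base rate for 3676.28.67 is 3% + $0.36/kg.
Duty = $110,927.20 × 3% + 1,252 × $0.36 = $3,778.54.
Line 3 (3827.73.05, Drenos, 996 kg, $246,071.76):
Base rate for 3827.73.05 is 18.5% + $2.16/kg.
3827.73.05 has an FTA preferential rate, but origin Drenos is not Drenay; base rate stands.
Additional duty on 3827.73.05 from Drenos: +41.5%. Applied ad valorem rate: 18.5% + 41.5% = 60%.
Duty = $246,071.76 × 60% + 996 × $2.16 = $149,794.42.
Total = $42,462.09 + $3,778.54 + $149,794.42 = $196,035.05.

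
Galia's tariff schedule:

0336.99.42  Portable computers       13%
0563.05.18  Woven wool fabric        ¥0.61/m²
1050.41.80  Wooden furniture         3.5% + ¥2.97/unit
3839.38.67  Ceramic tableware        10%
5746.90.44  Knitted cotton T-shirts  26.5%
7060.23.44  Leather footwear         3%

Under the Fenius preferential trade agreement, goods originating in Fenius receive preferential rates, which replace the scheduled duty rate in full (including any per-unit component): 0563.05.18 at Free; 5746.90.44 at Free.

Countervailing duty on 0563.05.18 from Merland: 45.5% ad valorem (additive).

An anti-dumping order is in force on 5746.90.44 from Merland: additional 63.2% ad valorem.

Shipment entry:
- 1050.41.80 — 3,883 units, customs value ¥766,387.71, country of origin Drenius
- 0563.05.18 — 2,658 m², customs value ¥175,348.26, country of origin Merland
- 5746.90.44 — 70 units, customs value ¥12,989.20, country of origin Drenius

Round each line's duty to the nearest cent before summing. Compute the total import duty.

Line 1 (1050.41.80, Drenius, 3,883 units, ¥766,387.71):
Base rate for 1050.41.80 is 3.5% + ¥2.97/unit.
Duty = ¥766,387.71 × 3.5% + 3,883 × ¥2.97 = ¥38,356.08.
Line 2 (0563.05.18, Merland, 2,658 m², ¥175,348.26):
Base rate for 0563.05.18 is ¥0.61/m².
0563.05.18 has an FTA preferential rate, but origin Merland is not Fenius; base rate stands.
Additional duty on 0563.05.18 from Merland: +45.5% ad valorem. Applied ad valorem rate = 45.5%.
Duty = ¥175,348.26 × 45.5% + 2,658 × ¥0.61 = ¥81,404.84.
Line 3 (5746.90.44, Drenius, 70 units, ¥12,989.20):
Base rate for 5746.90.44 is 26.5%.
5746.90.44 has an FTA preferential rate, but origin Drenius is not Fenius; base rate stands.
The additional-duty order on 5746.90.44 targets Merland, not Drenius; it does not apply.
Duty = ¥12,989.20 × 26.5% = ¥3,442.14.
Total = ¥38,356.08 + ¥81,404.84 + ¥3,442.14 = ¥123,203.06.

¥123,203.06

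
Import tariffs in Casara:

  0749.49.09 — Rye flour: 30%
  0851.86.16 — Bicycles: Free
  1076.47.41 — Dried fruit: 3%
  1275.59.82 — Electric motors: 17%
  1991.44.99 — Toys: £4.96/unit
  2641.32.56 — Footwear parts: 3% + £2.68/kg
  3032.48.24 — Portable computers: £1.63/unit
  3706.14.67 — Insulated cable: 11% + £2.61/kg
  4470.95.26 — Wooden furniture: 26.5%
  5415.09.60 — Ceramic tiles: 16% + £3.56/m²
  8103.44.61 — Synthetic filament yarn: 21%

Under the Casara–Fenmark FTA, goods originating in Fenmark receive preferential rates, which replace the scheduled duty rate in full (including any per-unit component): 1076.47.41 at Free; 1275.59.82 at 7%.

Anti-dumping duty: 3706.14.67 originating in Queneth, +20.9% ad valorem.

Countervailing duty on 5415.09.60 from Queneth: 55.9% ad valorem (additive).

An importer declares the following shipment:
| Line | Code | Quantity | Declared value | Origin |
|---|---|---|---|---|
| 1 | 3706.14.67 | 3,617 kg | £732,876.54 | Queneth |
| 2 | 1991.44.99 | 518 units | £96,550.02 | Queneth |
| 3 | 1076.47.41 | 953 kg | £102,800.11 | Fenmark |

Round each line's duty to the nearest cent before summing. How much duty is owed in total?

Line 1 (3706.14.67, Queneth, 3,617 kg, £732,876.54):
Base rate for 3706.14.67 is 11% + £2.61/kg.
Additional duty on 3706.14.67 from Queneth: +20.9%. Applied ad valorem rate: 11% + 20.9% = 31.9%.
Duty = £732,876.54 × 31.9% + 3,617 × £2.61 = £243,227.99.
Line 2 (1991.44.99, Queneth, 518 units, £96,550.02):
Base rate for 1991.44.99 is £4.96/unit.
Duty = 518 × £4.96 = £2,569.28.
Line 3 (1076.47.41, Fenmark, 953 kg, £102,800.11):
Base rate for 1076.47.41 is 3%.
Origin Fenmark qualifies under the Casara–Fenmark agreement and 1076.47.41 is covered: preferential rate Free applies instead.
Duty = £102,800.11 × 0% = £0.00.
Total = £243,227.99 + £2,569.28 + £0.00 = £245,797.27.

£245,797.27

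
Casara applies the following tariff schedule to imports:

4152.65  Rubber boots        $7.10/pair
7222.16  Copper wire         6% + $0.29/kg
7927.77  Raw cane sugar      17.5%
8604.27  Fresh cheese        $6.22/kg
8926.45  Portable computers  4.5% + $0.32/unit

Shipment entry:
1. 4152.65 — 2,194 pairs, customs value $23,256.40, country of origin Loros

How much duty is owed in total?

Line 1 (4152.65, Loros, 2,194 pairs, $23,256.40):
Base rate for 4152.65 is $7.10/pair.
Duty = 2,194 × $7.10 = $15,577.40.

$15,577.40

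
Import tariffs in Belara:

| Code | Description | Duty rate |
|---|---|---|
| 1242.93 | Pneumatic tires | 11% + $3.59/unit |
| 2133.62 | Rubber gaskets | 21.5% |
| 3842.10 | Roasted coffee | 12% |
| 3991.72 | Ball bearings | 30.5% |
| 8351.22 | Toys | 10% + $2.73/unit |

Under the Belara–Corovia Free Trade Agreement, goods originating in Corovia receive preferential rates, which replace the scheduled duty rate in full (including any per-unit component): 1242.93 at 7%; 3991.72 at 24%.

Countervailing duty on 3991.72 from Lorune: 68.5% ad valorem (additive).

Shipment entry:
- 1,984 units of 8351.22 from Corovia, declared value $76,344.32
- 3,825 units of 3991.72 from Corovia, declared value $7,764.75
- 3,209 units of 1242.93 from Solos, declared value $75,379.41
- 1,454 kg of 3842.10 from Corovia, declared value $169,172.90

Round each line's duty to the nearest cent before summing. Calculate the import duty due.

Line 1 (8351.22, Corovia, 1,984 units, $76,344.32):
Base rate for 8351.22 is 10% + $2.73/unit.
Origin Corovia is the FTA partner but 8351.22 is not on the preference list; base rate stands.
Duty = $76,344.32 × 10% + 1,984 × $2.73 = $13,050.75.
Line 2 (3991.72, Corovia, 3,825 units, $7,764.75):
Base rate for 3991.72 is 30.5%.
Origin Corovia qualifies under the Belara–Corovia agreement and 3991.72 is covered: preferential rate 24% applies instead.
The additional-duty order on 3991.72 targets Lorune, not Corovia; it does not apply.
Duty = $7,764.75 × 24% = $1,863.54.
Line 3 (1242.93, Solos, 3,209 units, $75,379.41):
Base rate for 1242.93 is 11% + $3.59/unit.
1242.93 has an FTA preferential rate, but origin Solos is not Corovia; base rate stands.
Duty = $75,379.41 × 11% + 3,209 × $3.59 = $19,812.05.
Line 4 (3842.10, Corovia, 1,454 kg, $169,172.90):
Base rate for 3842.10 is 12%.
Origin Corovia is the FTA partner but 3842.10 is not on the preference list; base rate stands.
Duty = $169,172.90 × 12% = $20,300.75.
Total = $13,050.75 + $1,863.54 + $19,812.05 + $20,300.75 = $55,027.09.

$55,027.09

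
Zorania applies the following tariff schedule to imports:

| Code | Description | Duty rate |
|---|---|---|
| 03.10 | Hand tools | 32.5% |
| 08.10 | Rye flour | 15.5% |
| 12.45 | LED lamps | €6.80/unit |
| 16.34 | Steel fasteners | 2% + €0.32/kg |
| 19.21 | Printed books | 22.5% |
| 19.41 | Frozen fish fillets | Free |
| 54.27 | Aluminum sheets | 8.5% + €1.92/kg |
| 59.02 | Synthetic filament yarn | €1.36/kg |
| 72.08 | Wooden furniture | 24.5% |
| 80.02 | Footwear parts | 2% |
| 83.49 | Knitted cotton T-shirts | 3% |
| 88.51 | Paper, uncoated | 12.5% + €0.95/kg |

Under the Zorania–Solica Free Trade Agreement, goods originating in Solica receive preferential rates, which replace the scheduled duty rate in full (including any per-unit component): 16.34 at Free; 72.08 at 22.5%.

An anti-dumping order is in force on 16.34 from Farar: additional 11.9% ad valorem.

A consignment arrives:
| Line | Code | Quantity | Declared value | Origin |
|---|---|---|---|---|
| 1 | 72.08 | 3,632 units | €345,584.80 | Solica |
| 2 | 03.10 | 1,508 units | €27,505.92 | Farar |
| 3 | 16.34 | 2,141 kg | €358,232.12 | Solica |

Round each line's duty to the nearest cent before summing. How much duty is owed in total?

Line 1 (72.08, Solica, 3,632 units, €345,584.80):
Base rate for 72.08 is 24.5%.
Origin Solica qualifies under the Zorania–Solica agreement and 72.08 is covered: preferential rate 22.5% applies instead.
Duty = €345,584.80 × 22.5% = €77,756.58.
Line 2 (03.10, Farar, 1,508 units, €27,505.92):
Base rate for 03.10 is 32.5%.
Duty = €27,505.92 × 32.5% = €8,939.42.
Line 3 (16.34, Solica, 2,141 kg, €358,232.12):
Base rate for 16.34 is 2% + €0.32/kg.
Origin Solica qualifies under the Zorania–Solica agreement and 16.34 is covered: preferential rate Free applies instead.
The additional-duty order on 16.34 targets Farar, not Solica; it does not apply.
Duty = €358,232.12 × 0% = €0.00.
Total = €77,756.58 + €8,939.42 + €0.00 = €86,696.00.

€86,696.00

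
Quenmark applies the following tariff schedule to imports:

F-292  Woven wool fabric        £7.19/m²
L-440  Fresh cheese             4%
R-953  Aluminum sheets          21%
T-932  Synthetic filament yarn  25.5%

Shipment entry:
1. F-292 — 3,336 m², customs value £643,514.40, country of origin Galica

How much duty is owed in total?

£23,985.84

Line 1 (F-292, Galica, 3,336 m², £643,514.40):
Base rate for F-292 is £7.19/m².
Duty = 3,336 × £7.19 = £23,985.84.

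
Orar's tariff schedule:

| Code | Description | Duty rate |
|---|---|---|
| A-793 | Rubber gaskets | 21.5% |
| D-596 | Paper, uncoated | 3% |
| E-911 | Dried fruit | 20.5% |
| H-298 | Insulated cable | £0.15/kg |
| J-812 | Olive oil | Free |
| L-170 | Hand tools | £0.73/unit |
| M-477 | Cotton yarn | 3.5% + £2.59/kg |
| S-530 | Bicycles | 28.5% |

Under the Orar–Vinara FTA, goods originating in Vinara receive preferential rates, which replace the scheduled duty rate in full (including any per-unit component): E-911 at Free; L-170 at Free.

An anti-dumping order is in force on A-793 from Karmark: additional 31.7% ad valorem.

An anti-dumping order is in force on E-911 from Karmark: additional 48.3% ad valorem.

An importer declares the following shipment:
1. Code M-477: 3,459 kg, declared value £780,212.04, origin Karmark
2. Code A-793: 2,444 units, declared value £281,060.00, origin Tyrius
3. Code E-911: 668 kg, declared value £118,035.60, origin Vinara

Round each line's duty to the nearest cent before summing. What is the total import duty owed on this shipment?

£96,694.13

Line 1 (M-477, Karmark, 3,459 kg, £780,212.04):
Base rate for M-477 is 3.5% + £2.59/kg.
Duty = £780,212.04 × 3.5% + 3,459 × £2.59 = £36,266.23.
Line 2 (A-793, Tyrius, 2,444 units, £281,060.00):
Base rate for A-793 is 21.5%.
The additional-duty order on A-793 targets Karmark, not Tyrius; it does not apply.
Duty = £281,060.00 × 21.5% = £60,427.90.
Line 3 (E-911, Vinara, 668 kg, £118,035.60):
Base rate for E-911 is 20.5%.
Origin Vinara qualifies under the Orar–Vinara agreement and E-911 is covered: preferential rate Free applies instead.
The additional-duty order on E-911 targets Karmark, not Vinara; it does not apply.
Duty = £118,035.60 × 0% = £0.00.
Total = £36,266.23 + £60,427.90 + £0.00 = £96,694.13.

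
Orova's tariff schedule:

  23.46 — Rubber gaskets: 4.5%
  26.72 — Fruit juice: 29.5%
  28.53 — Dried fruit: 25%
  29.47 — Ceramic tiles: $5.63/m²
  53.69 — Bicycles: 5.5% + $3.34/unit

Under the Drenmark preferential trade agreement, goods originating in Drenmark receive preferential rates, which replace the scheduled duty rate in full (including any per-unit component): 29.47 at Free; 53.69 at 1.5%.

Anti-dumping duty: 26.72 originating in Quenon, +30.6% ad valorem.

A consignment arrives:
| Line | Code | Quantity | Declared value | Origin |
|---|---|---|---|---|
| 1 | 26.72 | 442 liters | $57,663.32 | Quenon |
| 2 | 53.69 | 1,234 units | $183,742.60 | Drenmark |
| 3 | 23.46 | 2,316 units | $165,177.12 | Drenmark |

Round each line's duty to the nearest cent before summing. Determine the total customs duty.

Line 1 (26.72, Quenon, 442 liters, $57,663.32):
Base rate for 26.72 is 29.5%.
Additional duty on 26.72 from Quenon: +30.6%. Applied ad valorem rate: 29.5% + 30.6% = 60.1%.
Duty = $57,663.32 × 60.1% = $34,655.66.
Line 2 (53.69, Drenmark, 1,234 units, $183,742.60):
Base rate for 53.69 is 5.5% + $3.34/unit.
Origin Drenmark qualifies under the Orova–Drenmark agreement and 53.69 is covered: preferential rate 1.5% applies instead.
Duty = $183,742.60 × 1.5% = $2,756.14.
Line 3 (23.46, Drenmark, 2,316 units, $165,177.12):
Base rate for 23.46 is 4.5%.
Origin Drenmark is the FTA partner but 23.46 is not on the preference list; base rate stands.
Duty = $165,177.12 × 4.5% = $7,432.97.
Total = $34,655.66 + $2,756.14 + $7,432.97 = $44,844.77.

$44,844.77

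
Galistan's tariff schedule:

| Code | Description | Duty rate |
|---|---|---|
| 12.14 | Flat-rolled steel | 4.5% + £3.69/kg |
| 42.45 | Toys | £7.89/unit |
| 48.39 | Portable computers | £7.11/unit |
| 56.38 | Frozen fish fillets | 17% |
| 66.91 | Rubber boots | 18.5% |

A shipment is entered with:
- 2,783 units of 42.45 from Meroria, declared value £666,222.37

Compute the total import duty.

£21,957.87

Line 1 (42.45, Meroria, 2,783 units, £666,222.37):
Base rate for 42.45 is £7.89/unit.
Duty = 2,783 × £7.89 = £21,957.87.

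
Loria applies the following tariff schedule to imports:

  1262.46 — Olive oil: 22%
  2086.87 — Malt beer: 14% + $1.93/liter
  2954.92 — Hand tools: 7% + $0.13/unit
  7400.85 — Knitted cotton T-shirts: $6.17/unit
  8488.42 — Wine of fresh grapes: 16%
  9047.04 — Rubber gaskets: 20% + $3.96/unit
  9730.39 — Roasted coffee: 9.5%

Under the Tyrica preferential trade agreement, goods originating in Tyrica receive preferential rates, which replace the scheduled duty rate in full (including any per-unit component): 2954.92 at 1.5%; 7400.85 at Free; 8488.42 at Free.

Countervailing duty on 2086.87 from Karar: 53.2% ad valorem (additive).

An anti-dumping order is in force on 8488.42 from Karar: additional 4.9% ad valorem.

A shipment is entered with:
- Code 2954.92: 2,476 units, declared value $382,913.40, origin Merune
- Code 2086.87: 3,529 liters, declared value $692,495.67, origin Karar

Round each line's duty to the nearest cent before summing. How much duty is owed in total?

$499,293.88

Line 1 (2954.92, Merune, 2,476 units, $382,913.40):
Base rate for 2954.92 is 7% + $0.13/unit.
2954.92 has an FTA preferential rate, but origin Merune is not Tyrica; base rate stands.
Duty = $382,913.40 × 7% + 2,476 × $0.13 = $27,125.82.
Line 2 (2086.87, Karar, 3,529 liters, $692,495.67):
Base rate for 2086.87 is 14% + $1.93/liter.
Additional duty on 2086.87 from Karar: +53.2%. Applied ad valorem rate: 14% + 53.2% = 67.2%.
Duty = $692,495.67 × 67.2% + 3,529 × $1.93 = $472,168.06.
Total = $27,125.82 + $472,168.06 = $499,293.88.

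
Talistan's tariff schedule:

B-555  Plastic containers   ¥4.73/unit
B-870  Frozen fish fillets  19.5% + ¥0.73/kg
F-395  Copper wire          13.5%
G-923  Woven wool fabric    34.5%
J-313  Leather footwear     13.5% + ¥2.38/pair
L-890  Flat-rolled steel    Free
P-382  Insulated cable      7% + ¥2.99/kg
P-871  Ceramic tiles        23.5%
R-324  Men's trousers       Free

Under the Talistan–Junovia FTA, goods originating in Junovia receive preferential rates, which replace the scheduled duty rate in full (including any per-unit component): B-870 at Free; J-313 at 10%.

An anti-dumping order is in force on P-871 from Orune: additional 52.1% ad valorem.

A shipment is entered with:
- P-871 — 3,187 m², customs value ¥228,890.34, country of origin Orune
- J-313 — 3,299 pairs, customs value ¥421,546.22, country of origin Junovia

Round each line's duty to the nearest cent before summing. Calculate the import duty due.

Line 1 (P-871, Orune, 3,187 m², ¥228,890.34):
Base rate for P-871 is 23.5%.
Additional duty on P-871 from Orune: +52.1%. Applied ad valorem rate: 23.5% + 52.1% = 75.6%.
Duty = ¥228,890.34 × 75.6% = ¥173,041.10.
Line 2 (J-313, Junovia, 3,299 pairs, ¥421,546.22):
Base rate for J-313 is 13.5% + ¥2.38/pair.
Origin Junovia qualifies under the Talistan–Junovia agreement and J-313 is covered: preferential rate 10% applies instead.
Duty = ¥421,546.22 × 10% = ¥42,154.62.
Total = ¥173,041.10 + ¥42,154.62 = ¥215,195.72.

¥215,195.72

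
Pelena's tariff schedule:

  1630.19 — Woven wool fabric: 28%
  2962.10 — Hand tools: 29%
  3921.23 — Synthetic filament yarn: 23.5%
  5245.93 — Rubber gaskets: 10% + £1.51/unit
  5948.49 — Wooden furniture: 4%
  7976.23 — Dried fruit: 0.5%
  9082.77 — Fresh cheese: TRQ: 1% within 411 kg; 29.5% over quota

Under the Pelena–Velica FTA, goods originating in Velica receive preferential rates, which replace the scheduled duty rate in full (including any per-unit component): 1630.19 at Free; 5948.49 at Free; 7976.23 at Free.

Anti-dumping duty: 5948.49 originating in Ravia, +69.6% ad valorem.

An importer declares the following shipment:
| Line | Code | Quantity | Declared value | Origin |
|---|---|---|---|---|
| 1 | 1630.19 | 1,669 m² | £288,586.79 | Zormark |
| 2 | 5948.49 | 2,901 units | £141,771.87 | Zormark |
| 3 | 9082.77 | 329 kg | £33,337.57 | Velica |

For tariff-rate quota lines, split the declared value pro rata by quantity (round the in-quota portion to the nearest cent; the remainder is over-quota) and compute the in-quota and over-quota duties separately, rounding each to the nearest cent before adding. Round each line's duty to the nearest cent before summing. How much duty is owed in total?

Line 1 (1630.19, Zormark, 1,669 m², £288,586.79):
Base rate for 1630.19 is 28%.
1630.19 has an FTA preferential rate, but origin Zormark is not Velica; base rate stands.
Duty = £288,586.79 × 28% = £80,804.30.
Line 2 (5948.49, Zormark, 2,901 units, £141,771.87):
Base rate for 5948.49 is 4%.
5948.49 has an FTA preferential rate, but origin Zormark is not Velica; base rate stands.
The additional-duty order on 5948.49 targets Ravia, not Zormark; it does not apply.
Duty = £141,771.87 × 4% = £5,670.87.
Line 3 (9082.77, Velica, 329 kg, £33,337.57):
Code 9082.77 is under a tariff-rate quota (threshold 411 kg). Quantity 329 kg is within the quota, so the in-quota rate 1% applies to the full value.
Duty = £33,337.57 × 1% = £333.38.
Total = £80,804.30 + £5,670.87 + £333.38 = £86,808.55.

£86,808.55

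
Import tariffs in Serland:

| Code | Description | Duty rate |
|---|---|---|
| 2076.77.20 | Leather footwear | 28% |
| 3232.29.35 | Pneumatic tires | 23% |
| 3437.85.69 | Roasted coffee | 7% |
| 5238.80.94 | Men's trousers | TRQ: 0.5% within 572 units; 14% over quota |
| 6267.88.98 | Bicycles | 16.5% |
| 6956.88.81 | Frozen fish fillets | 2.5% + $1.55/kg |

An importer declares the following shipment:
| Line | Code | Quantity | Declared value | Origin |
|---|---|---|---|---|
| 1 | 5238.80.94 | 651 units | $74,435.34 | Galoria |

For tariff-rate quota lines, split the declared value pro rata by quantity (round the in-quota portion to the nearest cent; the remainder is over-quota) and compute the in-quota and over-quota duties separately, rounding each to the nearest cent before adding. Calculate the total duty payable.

Line 1 (5238.80.94, Galoria, 651 units, $74,435.34):
Code 5238.80.94 is under a tariff-rate quota (threshold 572 units). In-quota: 572 units at 0.5%; over-quota: 79 units at 14%.
Pro-rata value split: in-quota = $74,435.34 × 572/651 = $65,402.48; over-quota = $74,435.34 − $65,402.48 = $9,032.86.
In-quota duty = $65,402.48 × 0.5% = $327.01. Over-quota duty = $9,032.86 × 14% = $1,264.60.
Line duty = $327.01 + $1,264.60 = $1,591.61.

$1,591.61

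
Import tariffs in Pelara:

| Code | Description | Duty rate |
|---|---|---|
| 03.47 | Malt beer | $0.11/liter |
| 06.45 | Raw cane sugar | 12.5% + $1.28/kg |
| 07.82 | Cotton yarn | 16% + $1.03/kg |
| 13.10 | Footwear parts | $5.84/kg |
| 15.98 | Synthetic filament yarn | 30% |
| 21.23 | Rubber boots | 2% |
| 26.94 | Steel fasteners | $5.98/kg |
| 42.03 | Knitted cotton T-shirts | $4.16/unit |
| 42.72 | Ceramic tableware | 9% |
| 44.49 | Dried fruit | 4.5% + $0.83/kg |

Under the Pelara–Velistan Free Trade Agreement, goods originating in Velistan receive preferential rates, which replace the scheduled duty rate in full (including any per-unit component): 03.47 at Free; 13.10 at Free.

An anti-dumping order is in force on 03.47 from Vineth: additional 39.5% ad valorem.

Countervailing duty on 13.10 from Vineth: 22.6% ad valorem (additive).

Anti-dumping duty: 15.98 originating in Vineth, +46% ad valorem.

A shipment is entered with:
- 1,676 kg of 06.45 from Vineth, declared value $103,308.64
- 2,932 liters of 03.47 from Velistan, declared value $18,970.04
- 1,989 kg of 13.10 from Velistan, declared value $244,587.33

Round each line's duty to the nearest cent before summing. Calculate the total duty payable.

$15,058.86

Line 1 (06.45, Vineth, 1,676 kg, $103,308.64):
Base rate for 06.45 is 12.5% + $1.28/kg.
Duty = $103,308.64 × 12.5% + 1,676 × $1.28 = $15,058.86.
Line 2 (03.47, Velistan, 2,932 liters, $18,970.04):
Base rate for 03.47 is $0.11/liter.
Origin Velistan qualifies under the Pelara–Velistan agreement and 03.47 is covered: preferential rate Free applies instead.
The additional-duty order on 03.47 targets Vineth, not Velistan; it does not apply.
Duty = $18,970.04 × 0% = $0.00.
Line 3 (13.10, Velistan, 1,989 kg, $244,587.33):
Base rate for 13.10 is $5.84/kg.
Origin Velistan qualifies under the Pelara–Velistan agreement and 13.10 is covered: preferential rate Free applies instead.
The additional-duty order on 13.10 targets Vineth, not Velistan; it does not apply.
Duty = $244,587.33 × 0% = $0.00.
Total = $15,058.86 + $0.00 + $0.00 = $15,058.86.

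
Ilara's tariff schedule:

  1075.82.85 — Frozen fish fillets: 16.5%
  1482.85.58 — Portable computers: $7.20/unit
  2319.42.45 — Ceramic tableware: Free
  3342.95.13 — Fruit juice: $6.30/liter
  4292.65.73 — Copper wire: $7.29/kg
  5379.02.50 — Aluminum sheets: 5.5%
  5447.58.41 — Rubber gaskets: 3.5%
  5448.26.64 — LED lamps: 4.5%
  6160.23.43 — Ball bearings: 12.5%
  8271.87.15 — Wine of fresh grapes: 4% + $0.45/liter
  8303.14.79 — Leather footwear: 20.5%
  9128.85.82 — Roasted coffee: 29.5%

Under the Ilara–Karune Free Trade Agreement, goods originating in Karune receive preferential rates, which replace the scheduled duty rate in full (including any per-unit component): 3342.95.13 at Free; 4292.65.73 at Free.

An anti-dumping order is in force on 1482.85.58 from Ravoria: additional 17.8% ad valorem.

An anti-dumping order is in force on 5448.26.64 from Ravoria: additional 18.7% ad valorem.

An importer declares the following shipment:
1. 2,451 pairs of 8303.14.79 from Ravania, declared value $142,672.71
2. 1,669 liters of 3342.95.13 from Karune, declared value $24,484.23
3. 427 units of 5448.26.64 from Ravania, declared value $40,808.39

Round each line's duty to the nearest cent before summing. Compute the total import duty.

Line 1 (8303.14.79, Ravania, 2,451 pairs, $142,672.71):
Base rate for 8303.14.79 is 20.5%.
Duty = $142,672.71 × 20.5% = $29,247.91.
Line 2 (3342.95.13, Karune, 1,669 liters, $24,484.23):
Base rate for 3342.95.13 is $6.30/liter.
Origin Karune qualifies under the Ilara–Karune agreement and 3342.95.13 is covered: preferential rate Free applies instead.
Duty = $24,484.23 × 0% = $0.00.
Line 3 (5448.26.64, Ravania, 427 units, $40,808.39):
Base rate for 5448.26.64 is 4.5%.
The additional-duty order on 5448.26.64 targets Ravoria, not Ravania; it does not apply.
Duty = $40,808.39 × 4.5% = $1,836.38.
Total = $29,247.91 + $0.00 + $1,836.38 = $31,084.29.

$31,084.29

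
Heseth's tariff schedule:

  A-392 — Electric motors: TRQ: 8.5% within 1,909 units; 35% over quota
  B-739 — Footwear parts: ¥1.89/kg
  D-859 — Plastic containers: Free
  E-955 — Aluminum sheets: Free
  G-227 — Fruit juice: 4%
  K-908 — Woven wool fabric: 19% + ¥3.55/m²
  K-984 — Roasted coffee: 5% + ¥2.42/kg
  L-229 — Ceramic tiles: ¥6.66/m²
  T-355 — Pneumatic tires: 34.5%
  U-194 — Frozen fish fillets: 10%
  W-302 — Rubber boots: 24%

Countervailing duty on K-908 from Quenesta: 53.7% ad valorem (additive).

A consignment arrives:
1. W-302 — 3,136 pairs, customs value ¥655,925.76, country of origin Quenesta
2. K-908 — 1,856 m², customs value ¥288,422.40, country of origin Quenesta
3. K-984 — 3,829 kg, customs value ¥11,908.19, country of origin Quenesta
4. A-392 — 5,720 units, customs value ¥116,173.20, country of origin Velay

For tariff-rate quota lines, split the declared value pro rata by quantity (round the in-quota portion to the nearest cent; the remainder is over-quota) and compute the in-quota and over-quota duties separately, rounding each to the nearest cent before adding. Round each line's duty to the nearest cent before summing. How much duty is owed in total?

Line 1 (W-302, Quenesta, 3,136 pairs, ¥655,925.76):
Base rate for W-302 is 24%.
Duty = ¥655,925.76 × 24% = ¥157,422.18.
Line 2 (K-908, Quenesta, 1,856 m², ¥288,422.40):
Base rate for K-908 is 19% + ¥3.55/m².
Additional duty on K-908 from Quenesta: +53.7%. Applied ad valorem rate: 19% + 53.7% = 72.7%.
Duty = ¥288,422.40 × 72.7% + 1,856 × ¥3.55 = ¥216,271.88.
Line 3 (K-984, Quenesta, 3,829 kg, ¥11,908.19):
Base rate for K-984 is 5% + ¥2.42/kg.
Duty = ¥11,908.19 × 5% + 3,829 × ¥2.42 = ¥9,861.59.
Line 4 (A-392, Velay, 5,720 units, ¥116,173.20):
Code A-392 is under a tariff-rate quota (threshold 1,909 units). In-quota: 1,909 units at 8.5%; over-quota: 3,811 units at 35%.
Pro-rata value split: in-quota = ¥116,173.20 × 1,909/5,720 = ¥38,771.79; over-quota = ¥116,173.20 − ¥38,771.79 = ¥77,401.41.
In-quota duty = ¥38,771.79 × 8.5% = ¥3,295.60. Over-quota duty = ¥77,401.41 × 35% = ¥27,090.49.
Line duty = ¥3,295.60 + ¥27,090.49 = ¥30,386.09.
Total = ¥157,422.18 + ¥216,271.88 + ¥9,861.59 + ¥30,386.09 = ¥413,941.74.

¥413,941.74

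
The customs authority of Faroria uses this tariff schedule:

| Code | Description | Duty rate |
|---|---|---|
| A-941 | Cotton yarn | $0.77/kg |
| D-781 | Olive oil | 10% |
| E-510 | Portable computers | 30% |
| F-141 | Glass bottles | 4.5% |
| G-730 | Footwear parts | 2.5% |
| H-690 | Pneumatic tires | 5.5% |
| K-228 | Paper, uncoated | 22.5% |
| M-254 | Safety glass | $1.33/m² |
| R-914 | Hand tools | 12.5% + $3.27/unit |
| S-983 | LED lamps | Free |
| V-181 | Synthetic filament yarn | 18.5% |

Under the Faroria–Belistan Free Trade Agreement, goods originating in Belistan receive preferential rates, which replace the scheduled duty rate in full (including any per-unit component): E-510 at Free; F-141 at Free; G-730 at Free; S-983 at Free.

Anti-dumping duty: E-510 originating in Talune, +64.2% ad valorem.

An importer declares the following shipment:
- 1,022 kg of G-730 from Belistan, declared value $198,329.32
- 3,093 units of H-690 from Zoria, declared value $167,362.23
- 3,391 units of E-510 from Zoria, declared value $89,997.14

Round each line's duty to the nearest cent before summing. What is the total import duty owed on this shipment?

$36,204.06

Line 1 (G-730, Belistan, 1,022 kg, $198,329.32):
Base rate for G-730 is 2.5%.
Origin Belistan qualifies under the Faroria–Belistan agreement and G-730 is covered: preferential rate Free applies instead.
Duty = $198,329.32 × 0% = $0.00.
Line 2 (H-690, Zoria, 3,093 units, $167,362.23):
Base rate for H-690 is 5.5%.
Duty = $167,362.23 × 5.5% = $9,204.92.
Line 3 (E-510, Zoria, 3,391 units, $89,997.14):
Base rate for E-510 is 30%.
E-510 has an FTA preferential rate, but origin Zoria is not Belistan; base rate stands.
The additional-duty order on E-510 targets Talune, not Zoria; it does not apply.
Duty = $89,997.14 × 30% = $26,999.14.
Total = $0.00 + $9,204.92 + $26,999.14 = $36,204.06.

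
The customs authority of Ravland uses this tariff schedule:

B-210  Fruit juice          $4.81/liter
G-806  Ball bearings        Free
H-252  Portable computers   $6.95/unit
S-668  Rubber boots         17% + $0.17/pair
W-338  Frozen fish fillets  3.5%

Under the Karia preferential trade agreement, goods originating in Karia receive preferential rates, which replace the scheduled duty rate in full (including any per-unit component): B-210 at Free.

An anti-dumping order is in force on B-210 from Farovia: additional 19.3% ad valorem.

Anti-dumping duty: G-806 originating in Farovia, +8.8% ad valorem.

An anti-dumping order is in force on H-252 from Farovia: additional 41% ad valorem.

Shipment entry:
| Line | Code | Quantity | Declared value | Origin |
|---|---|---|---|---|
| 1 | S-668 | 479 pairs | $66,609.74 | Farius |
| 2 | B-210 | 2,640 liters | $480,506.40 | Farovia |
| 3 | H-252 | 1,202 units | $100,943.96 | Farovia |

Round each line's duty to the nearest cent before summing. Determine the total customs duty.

Line 1 (S-668, Farius, 479 pairs, $66,609.74):
Base rate for S-668 is 17% + $0.17/pair.
Duty = $66,609.74 × 17% + 479 × $0.17 = $11,405.09.
Line 2 (B-210, Farovia, 2,640 liters, $480,506.40):
Base rate for B-210 is $4.81/liter.
B-210 has an FTA preferential rate, but origin Farovia is not Karia; base rate stands.
Additional duty on B-210 from Farovia: +19.3% ad valorem. Applied ad valorem rate = 19.3%.
Duty = $480,506.40 × 19.3% + 2,640 × $4.81 = $105,436.14.
Line 3 (H-252, Farovia, 1,202 units, $100,943.96):
Base rate for H-252 is $6.95/unit.
Additional duty on H-252 from Farovia: +41% ad valorem. Applied ad valorem rate = 41%.
Duty = $100,943.96 × 41% + 1,202 × $6.95 = $49,740.92.
Total = $11,405.09 + $105,436.14 + $49,740.92 = $166,582.15.

$166,582.15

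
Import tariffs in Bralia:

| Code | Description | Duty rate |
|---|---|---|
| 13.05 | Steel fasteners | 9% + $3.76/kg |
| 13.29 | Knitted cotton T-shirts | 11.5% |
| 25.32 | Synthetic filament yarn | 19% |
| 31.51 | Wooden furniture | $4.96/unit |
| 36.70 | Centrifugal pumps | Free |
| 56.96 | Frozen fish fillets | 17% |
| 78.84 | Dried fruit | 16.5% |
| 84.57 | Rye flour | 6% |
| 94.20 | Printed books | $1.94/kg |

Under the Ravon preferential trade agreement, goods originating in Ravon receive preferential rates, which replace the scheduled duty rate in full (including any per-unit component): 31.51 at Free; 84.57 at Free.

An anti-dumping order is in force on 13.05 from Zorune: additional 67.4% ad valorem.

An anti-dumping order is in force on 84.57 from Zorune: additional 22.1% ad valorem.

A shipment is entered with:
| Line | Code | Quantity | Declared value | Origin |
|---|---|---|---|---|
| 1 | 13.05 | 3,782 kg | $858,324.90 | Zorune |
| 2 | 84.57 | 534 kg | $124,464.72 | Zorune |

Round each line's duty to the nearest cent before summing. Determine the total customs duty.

Line 1 (13.05, Zorune, 3,782 kg, $858,324.90):
Base rate for 13.05 is 9% + $3.76/kg.
Additional duty on 13.05 from Zorune: +67.4%. Applied ad valorem rate: 9% + 67.4% = 76.4%.
Duty = $858,324.90 × 76.4% + 3,782 × $3.76 = $669,980.54.
Line 2 (84.57, Zorune, 534 kg, $124,464.72):
Base rate for 84.57 is 6%.
84.57 has an FTA preferential rate, but origin Zorune is not Ravon; base rate stands.
Additional duty on 84.57 from Zorune: +22.1%. Applied ad valorem rate: 6% + 22.1% = 28.1%.
Duty = $124,464.72 × 28.1% = $34,974.59.
Total = $669,980.54 + $34,974.59 = $704,955.13.

$704,955.13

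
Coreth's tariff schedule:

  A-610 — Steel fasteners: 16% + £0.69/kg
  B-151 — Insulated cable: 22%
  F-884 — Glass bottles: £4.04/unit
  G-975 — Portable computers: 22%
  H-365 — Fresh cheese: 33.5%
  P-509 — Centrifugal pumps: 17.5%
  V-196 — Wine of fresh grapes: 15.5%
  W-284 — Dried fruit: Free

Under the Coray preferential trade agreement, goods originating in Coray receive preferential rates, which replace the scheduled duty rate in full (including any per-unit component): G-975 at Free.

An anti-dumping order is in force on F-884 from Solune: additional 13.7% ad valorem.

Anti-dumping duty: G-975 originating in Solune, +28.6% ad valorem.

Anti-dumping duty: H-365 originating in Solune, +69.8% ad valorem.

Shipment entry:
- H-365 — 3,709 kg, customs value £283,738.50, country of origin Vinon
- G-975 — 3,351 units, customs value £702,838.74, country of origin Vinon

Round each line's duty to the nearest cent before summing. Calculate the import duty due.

Line 1 (H-365, Vinon, 3,709 kg, £283,738.50):
Base rate for H-365 is 33.5%.
The additional-duty order on H-365 targets Solune, not Vinon; it does not apply.
Duty = £283,738.50 × 33.5% = £95,052.40.
Line 2 (G-975, Vinon, 3,351 units, £702,838.74):
Base rate for G-975 is 22%.
G-975 has an FTA preferential rate, but origin Vinon is not Coray; base rate stands.
The additional-duty order on G-975 targets Solune, not Vinon; it does not apply.
Duty = £702,838.74 × 22% = £154,624.52.
Total = £95,052.40 + £154,624.52 = £249,676.92.

£249,676.92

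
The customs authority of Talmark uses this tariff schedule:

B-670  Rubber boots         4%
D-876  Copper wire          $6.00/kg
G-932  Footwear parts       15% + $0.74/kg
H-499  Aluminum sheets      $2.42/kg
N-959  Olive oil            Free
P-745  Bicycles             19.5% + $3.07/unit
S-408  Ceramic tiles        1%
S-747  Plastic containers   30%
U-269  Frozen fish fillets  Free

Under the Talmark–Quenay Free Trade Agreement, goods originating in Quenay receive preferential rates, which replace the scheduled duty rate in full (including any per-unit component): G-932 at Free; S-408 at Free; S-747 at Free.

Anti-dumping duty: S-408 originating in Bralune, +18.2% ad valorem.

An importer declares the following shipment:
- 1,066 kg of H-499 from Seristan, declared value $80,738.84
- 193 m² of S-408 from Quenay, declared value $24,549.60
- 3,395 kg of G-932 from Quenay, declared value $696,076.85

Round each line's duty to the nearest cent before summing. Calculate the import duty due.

Line 1 (H-499, Seristan, 1,066 kg, $80,738.84):
Base rate for H-499 is $2.42/kg.
Duty = 1,066 × $2.42 = $2,579.72.
Line 2 (S-408, Quenay, 193 m², $24,549.60):
Base rate for S-408 is 1%.
Origin Quenay qualifies under the Talmark–Quenay agreement and S-408 is covered: preferential rate Free applies instead.
The additional-duty order on S-408 targets Bralune, not Quenay; it does not apply.
Duty = $24,549.60 × 0% = $0.00.
Line 3 (G-932, Quenay, 3,395 kg, $696,076.85):
Base rate for G-932 is 15% + $0.74/kg.
Origin Quenay qualifies under the Talmark–Quenay agreement and G-932 is covered: preferential rate Free applies instead.
Duty = $696,076.85 × 0% = $0.00.
Total = $2,579.72 + $0.00 + $0.00 = $2,579.72.

$2,579.72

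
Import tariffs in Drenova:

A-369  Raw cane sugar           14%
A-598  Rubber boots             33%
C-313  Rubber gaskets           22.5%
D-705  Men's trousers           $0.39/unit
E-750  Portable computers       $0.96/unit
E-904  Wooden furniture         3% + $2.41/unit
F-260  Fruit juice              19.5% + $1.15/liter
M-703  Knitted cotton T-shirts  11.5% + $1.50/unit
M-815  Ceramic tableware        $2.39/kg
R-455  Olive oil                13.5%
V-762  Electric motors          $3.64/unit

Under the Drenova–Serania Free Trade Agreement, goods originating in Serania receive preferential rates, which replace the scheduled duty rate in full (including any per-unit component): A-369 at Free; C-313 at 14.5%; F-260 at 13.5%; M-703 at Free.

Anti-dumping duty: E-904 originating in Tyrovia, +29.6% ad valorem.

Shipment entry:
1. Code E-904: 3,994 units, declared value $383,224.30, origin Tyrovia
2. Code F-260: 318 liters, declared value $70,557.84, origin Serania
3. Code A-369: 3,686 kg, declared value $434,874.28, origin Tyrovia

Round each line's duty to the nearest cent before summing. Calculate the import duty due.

$204,964.37

Line 1 (E-904, Tyrovia, 3,994 units, $383,224.30):
Base rate for E-904 is 3% + $2.41/unit.
Additional duty on E-904 from Tyrovia: +29.6%. Applied ad valorem rate: 3% + 29.6% = 32.6%.
Duty = $383,224.30 × 32.6% + 3,994 × $2.41 = $134,556.66.
Line 2 (F-260, Serania, 318 liters, $70,557.84):
Base rate for F-260 is 19.5% + $1.15/liter.
Origin Serania qualifies under the Drenova–Serania agreement and F-260 is covered: preferential rate 13.5% applies instead.
Duty = $70,557.84 × 13.5% = $9,525.31.
Line 3 (A-369, Tyrovia, 3,686 kg, $434,874.28):
Base rate for A-369 is 14%.
A-369 has an FTA preferential rate, but origin Tyrovia is not Serania; base rate stands.
Duty = $434,874.28 × 14% = $60,882.40.
Total = $134,556.66 + $9,525.31 + $60,882.40 = $204,964.37.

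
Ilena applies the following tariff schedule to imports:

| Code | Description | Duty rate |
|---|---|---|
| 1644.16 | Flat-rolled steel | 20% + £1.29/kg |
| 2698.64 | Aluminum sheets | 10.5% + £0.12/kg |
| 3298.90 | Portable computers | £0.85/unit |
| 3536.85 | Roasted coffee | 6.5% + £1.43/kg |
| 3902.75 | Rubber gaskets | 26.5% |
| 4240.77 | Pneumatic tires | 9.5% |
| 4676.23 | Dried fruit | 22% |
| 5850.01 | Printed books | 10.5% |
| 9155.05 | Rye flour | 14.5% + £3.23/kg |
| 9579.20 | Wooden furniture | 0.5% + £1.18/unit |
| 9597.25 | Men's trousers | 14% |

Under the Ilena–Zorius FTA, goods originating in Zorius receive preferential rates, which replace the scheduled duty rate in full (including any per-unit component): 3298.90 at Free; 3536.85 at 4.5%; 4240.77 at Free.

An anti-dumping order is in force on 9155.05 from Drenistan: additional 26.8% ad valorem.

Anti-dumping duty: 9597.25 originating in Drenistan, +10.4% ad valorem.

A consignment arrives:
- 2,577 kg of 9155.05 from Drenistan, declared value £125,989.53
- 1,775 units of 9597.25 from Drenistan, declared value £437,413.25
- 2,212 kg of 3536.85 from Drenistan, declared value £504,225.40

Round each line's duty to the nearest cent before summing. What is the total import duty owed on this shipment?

£203,024.03

Line 1 (9155.05, Drenistan, 2,577 kg, £125,989.53):
Base rate for 9155.05 is 14.5% + £3.23/kg.
Additional duty on 9155.05 from Drenistan: +26.8%. Applied ad valorem rate: 14.5% + 26.8% = 41.3%.
Duty = £125,989.53 × 41.3% + 2,577 × £3.23 = £60,357.39.
Line 2 (9597.25, Drenistan, 1,775 units, £437,413.25):
Base rate for 9597.25 is 14%.
Additional duty on 9597.25 from Drenistan: +10.4%. Applied ad valorem rate: 14% + 10.4% = 24.4%.
Duty = £437,413.25 × 24.4% = £106,728.83.
Line 3 (3536.85, Drenistan, 2,212 kg, £504,225.40):
Base rate for 3536.85 is 6.5% + £1.43/kg.
3536.85 has an FTA preferential rate, but origin Drenistan is not Zorius; base rate stands.
Duty = £504,225.40 × 6.5% + 2,212 × £1.43 = £35,937.81.
Total = £60,357.39 + £106,728.83 + £35,937.81 = £203,024.03.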